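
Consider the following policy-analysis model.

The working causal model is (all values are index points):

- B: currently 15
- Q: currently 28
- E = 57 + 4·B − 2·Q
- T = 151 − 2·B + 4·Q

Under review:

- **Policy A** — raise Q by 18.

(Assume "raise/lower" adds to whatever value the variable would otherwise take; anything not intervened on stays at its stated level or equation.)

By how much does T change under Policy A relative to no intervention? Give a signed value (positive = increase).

Baseline:
  B = 15
  Q = 28
  T = 151 − 2·15 + 4·28 = 233
Policy A (Q + 18):
  B = 15
  Q = 28 + 18 = 46
  T = 151 − 2·15 + 4·46 = 305
Change in T: 305 − 233 = 72

72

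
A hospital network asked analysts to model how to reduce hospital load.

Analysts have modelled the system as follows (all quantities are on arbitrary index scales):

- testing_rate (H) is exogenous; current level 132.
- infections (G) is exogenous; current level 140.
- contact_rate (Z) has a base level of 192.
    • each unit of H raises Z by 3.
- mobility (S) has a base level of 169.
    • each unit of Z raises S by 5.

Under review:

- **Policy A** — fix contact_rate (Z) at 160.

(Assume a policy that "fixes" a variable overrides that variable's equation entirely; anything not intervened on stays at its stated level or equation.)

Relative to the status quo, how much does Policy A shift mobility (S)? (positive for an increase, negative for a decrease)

-2140

Baseline:
  H = 132
  Z = 192 + 3·132 = 588
  S = 169 + 5·588 = 3109
Policy A (Z := 160):
  H = 132
  Z = 160
  S = 169 + 5·160 = 969
Change in S: 969 − 3109 = -2140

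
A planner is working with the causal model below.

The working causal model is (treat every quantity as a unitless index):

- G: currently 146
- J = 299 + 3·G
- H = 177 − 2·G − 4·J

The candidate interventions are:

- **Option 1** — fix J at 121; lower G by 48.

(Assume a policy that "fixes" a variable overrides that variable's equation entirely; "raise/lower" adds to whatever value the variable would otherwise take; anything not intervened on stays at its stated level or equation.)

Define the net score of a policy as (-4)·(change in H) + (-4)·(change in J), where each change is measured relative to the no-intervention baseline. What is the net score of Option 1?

Baseline:
  G = 146
  J = 299 + 3·146 = 737
  H = 177 − 2·146 − 4·737 = -3063
Option 1 (J := 121, G − 48):
  G = 146 − 48 = 98
  J = 121
  H = 177 − 2·98 − 4·121 = -503
ΔH = -503 − (-3063) = 2560; ΔJ = 121 − 737 = -616
Score = (-4)·2560 + (-4)·(-616) = -7776

-7776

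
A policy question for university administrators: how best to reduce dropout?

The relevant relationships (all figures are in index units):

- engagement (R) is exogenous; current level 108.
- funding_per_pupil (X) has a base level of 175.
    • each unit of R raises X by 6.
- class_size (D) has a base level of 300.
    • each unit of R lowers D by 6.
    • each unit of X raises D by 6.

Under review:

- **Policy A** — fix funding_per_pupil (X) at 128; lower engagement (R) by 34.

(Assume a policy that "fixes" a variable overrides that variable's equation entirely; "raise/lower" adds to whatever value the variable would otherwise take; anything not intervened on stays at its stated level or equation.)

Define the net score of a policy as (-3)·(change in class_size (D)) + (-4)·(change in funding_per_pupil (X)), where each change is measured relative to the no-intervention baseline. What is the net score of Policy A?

14678

Baseline:
  R = 108
  X = 175 + 6·108 = 823
  D = 300 − 6·108 + 6·823 = 4590
Policy A (X := 128, R − 34):
  R = 108 − 34 = 74
  X = 128
  D = 300 − 6·74 + 6·128 = 624
ΔD = 624 − 4590 = -3966; ΔX = 128 − 823 = -695
Score = (-3)·(-3966) + (-4)·(-695) = 14678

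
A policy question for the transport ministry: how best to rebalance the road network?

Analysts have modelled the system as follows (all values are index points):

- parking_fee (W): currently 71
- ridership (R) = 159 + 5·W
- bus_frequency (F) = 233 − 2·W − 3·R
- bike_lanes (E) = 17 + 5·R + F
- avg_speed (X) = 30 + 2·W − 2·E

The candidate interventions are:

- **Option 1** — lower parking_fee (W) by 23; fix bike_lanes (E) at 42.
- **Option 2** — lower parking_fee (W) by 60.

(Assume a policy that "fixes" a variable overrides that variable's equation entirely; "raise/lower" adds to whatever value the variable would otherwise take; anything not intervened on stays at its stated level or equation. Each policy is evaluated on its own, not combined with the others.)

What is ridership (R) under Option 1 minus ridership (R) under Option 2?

Option 1 (W − 23, E := 42):
  W = 71 − 23 = 48
  R = 159 + 5·48 = 399
Option 2 (W − 60):
  W = 71 − 60 = 11
  R = 159 + 5·11 = 214
R: 399 − 214 = 185

185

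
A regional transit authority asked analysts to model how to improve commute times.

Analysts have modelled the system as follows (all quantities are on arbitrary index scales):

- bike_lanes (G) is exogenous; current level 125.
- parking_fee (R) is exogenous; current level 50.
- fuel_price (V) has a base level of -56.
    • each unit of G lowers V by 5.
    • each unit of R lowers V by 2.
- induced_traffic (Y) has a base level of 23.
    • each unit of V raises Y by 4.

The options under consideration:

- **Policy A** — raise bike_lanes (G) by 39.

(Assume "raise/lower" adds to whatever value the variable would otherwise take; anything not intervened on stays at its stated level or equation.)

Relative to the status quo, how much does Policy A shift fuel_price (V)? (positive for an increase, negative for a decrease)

Baseline:
  G = 125
  R = 50
  V = -56 − 5·125 − 2·50 = -781
Policy A (G + 39):
  G = 125 + 39 = 164
  R = 50
  V = -56 − 5·164 − 2·50 = -976
Change in V: -976 − (-781) = -195

-195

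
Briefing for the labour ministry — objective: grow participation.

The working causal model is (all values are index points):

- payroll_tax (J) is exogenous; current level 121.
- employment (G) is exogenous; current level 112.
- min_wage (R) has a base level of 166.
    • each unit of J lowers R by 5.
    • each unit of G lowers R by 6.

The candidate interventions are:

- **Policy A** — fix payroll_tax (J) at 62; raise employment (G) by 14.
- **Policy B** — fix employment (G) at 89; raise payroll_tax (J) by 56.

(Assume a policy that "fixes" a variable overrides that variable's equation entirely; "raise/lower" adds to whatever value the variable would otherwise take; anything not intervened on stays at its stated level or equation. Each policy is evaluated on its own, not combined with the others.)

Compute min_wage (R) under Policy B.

Policy B (G := 89, J + 56):
  J = 121 + 56 = 177
  G = 89
  R = 166 − 5·177 − 6·89 = -1253

-1253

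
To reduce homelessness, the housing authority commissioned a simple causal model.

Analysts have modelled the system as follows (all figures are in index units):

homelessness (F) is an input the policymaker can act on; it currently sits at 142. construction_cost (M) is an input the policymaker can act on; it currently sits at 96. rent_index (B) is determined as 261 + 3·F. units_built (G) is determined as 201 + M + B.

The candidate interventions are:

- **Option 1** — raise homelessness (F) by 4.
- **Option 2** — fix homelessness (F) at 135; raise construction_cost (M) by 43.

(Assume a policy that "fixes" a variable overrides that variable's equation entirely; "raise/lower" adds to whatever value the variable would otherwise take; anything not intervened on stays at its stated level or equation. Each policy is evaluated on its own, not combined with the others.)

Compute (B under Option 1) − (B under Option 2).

33

Option 1 (F + 4):
  F = 142 + 4 = 146
  B = 261 + 3·146 = 699
Option 2 (F := 135, M + 43):
  F = 135
  B = 261 + 3·135 = 666
B: 699 − 666 = 33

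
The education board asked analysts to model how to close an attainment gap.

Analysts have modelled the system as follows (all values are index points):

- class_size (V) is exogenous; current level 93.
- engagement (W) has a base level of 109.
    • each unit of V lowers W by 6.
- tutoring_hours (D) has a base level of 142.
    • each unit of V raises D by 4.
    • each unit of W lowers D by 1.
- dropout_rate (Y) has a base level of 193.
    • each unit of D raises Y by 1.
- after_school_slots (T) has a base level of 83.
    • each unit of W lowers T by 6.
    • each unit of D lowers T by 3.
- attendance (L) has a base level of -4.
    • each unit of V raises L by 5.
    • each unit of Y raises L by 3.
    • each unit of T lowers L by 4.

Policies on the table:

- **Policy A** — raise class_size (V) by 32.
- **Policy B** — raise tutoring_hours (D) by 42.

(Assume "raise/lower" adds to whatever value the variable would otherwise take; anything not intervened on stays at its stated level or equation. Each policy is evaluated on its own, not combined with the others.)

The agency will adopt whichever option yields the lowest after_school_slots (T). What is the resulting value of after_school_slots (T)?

-238

Policy A (V + 32):
  V = 93 + 32 = 125
  W = 109 − 6·125 = -641
  D = 142 + 4·125 − (-641) = 1283
  T = 83 − 6·(-641) − 3·1283 = 80
Policy B (D + 42):
  V = 93
  W = 109 − 6·93 = -449
  D = 142 + 4·93 − (-449) (+42 from intervention) = 1005
  T = 83 − 6·(-449) − 3·1005 = -238
Comparing — Policy A: T=80, Policy B: T=-238. Lowest is -238 (Policy B).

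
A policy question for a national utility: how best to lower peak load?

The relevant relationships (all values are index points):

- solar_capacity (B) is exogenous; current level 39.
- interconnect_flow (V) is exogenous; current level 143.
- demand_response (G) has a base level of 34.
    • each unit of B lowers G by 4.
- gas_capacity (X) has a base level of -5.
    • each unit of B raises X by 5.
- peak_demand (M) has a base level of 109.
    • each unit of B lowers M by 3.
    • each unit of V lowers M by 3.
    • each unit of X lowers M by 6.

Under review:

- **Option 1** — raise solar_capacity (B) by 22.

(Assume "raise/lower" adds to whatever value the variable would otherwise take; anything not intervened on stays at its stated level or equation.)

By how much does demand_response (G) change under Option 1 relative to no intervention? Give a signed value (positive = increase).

Baseline:
  B = 39
  G = 34 − 4·39 = -122
Option 1 (B + 22):
  B = 39 + 22 = 61
  G = 34 − 4·61 = -210
Change in G: -210 − (-122) = -88

-88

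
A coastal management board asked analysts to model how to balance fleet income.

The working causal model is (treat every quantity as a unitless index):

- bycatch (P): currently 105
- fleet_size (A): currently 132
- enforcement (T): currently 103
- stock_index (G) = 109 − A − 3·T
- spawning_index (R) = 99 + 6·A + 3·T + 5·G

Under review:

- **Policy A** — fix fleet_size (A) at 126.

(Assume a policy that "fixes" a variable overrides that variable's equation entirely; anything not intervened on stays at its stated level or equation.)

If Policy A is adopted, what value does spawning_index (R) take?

-466

Policy A (A := 126):
  A = 126
  T = 103
  G = 109 − 126 − 3·103 = -326
  R = 99 + 6·126 + 3·103 + 5·(-326) = -466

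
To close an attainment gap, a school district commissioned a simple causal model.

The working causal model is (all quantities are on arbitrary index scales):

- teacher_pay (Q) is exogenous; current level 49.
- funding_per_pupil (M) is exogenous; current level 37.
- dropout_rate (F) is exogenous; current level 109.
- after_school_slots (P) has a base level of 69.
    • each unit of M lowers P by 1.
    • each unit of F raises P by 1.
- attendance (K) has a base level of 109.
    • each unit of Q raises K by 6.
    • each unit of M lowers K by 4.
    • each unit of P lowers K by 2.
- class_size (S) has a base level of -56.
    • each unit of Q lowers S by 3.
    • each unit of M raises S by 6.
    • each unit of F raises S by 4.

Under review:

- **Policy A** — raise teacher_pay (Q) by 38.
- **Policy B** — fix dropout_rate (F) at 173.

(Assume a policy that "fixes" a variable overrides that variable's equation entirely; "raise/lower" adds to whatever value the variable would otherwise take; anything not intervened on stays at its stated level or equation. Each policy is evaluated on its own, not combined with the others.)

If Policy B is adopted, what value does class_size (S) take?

Policy B (F := 173):
  Q = 49
  M = 37
  F = 173
  S = -56 − 3·49 + 6·37 + 4·173 = 711

711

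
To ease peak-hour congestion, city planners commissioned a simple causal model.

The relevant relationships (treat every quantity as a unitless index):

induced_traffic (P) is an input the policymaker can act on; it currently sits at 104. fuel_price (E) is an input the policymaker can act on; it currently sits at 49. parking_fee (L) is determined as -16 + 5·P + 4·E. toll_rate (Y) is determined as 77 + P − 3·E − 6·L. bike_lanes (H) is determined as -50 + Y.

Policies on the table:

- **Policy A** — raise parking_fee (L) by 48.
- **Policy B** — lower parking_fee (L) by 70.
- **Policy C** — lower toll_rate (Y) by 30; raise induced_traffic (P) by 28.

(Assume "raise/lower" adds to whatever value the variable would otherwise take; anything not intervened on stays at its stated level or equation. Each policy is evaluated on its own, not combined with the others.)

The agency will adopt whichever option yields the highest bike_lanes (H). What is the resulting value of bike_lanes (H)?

-3796

Policy A (L + 48):
  P = 104
  E = 49
  L = -16 + 5·104 + 4·49 (+48 from intervention) = 748
  Y = 77 + 104 − 3·49 − 6·748 = -4454
  H = -50 + (-4454) = -4504
Policy B (L − 70):
  P = 104
  E = 49
  L = -16 + 5·104 + 4·49 (−70 from intervention) = 630
  Y = 77 + 104 − 3·49 − 6·630 = -3746
  H = -50 + (-3746) = -3796
Policy C (Y − 30, P + 28):
  P = 104 + 28 = 132
  E = 49
  L = -16 + 5·132 + 4·49 = 840
  Y = 77 + 132 − 3·49 − 6·840 (−30 from intervention) = -5008
  H = -50 + (-5008) = -5058
Comparing — Policy A: H=-4504, Policy B: H=-3796, Policy C: H=-5058. Highest is -3796 (Policy B).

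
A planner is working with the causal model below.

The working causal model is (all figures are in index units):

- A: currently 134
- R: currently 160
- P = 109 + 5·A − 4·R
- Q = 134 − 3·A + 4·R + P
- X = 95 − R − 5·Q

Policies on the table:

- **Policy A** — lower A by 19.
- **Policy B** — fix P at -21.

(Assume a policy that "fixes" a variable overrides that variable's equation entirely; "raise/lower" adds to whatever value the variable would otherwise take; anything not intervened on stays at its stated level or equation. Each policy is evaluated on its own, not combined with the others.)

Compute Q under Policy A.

Policy A (A − 19):
  A = 134 − 19 = 115
  R = 160
  P = 109 + 5·115 − 4·160 = 44
  Q = 134 − 3·115 + 4·160 + 44 = 473

473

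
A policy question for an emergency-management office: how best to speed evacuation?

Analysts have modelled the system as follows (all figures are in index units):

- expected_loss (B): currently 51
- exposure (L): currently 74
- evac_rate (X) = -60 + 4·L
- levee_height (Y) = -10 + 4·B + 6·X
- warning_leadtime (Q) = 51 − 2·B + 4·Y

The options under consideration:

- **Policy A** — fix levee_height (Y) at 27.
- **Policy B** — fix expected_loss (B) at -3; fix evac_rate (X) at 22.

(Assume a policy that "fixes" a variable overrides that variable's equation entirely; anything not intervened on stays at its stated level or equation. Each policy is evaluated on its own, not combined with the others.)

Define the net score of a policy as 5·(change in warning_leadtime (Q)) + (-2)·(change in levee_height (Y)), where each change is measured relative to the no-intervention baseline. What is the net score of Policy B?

-26460

Baseline:
  B = 51
  L = 74
  X = -60 + 4·74 = 236
  Y = -10 + 4·51 + 6·236 = 1610
  Q = 51 − 2·51 + 4·1610 = 6389
Policy B (B := -3, X := 22):
  B = -3
  L = 74
  X = 22
  Y = -10 + 4·(-3) + 6·22 = 110
  Q = 51 − 2·(-3) + 4·110 = 497
ΔQ = 497 − 6389 = -5892; ΔY = 110 − 1610 = -1500
Score = 5·(-5892) + (-2)·(-1500) = -26460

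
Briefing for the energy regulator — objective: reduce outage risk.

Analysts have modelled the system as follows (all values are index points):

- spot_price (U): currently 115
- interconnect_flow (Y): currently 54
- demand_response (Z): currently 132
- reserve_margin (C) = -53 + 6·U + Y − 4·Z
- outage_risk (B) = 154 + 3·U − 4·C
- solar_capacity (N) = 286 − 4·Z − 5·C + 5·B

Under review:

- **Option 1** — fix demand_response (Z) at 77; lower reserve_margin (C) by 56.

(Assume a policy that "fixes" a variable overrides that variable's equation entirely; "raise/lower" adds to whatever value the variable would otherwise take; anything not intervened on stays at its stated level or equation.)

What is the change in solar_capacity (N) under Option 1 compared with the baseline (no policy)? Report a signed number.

Baseline:
  U = 115
  Y = 54
  Z = 132
  C = -53 + 6·115 + 54 − 4·132 = 163
  B = 154 + 3·115 − 4·163 = -153
  N = 286 − 4·132 − 5·163 + 5·(-153) = -1822
Option 1 (Z := 77, C − 56):
  U = 115
  Y = 54
  Z = 77
  C = -53 + 6·115 + 54 − 4·77 (−56 from intervention) = 327
  B = 154 + 3·115 − 4·327 = -809
  N = 286 − 4·77 − 5·327 + 5·(-809) = -5702
Change in N: -5702 − (-1822) = -3880

-3880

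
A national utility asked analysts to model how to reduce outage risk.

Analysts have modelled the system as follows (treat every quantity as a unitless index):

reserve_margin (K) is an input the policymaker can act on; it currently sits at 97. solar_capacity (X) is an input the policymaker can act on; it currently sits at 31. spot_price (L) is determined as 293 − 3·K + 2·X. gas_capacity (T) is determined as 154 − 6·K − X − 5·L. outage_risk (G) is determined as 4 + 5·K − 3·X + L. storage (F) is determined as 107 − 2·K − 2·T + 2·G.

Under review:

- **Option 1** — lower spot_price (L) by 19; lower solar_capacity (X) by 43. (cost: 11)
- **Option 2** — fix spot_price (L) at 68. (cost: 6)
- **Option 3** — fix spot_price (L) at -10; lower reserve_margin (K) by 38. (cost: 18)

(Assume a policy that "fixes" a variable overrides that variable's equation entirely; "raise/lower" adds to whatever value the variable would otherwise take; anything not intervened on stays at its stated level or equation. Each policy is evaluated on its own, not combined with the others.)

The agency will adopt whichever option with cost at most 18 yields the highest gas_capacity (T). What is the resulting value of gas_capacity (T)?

-181

Option 1 (L − 19, X − 43):
  K = 97
  X = 31 − 43 = -12
  L = 293 − 3·97 + 2·(-12) (−19 from intervention) = -41
  T = 154 − 6·97 − (-12) − 5·(-41) = -211
Option 2 (L := 68):
  K = 97
  X = 31
  L = 68
  T = 154 − 6·97 − 31 − 5·68 = -799
Option 3 (L := -10, K − 38):
  K = 97 − 38 = 59
  X = 31
  L = -10
  T = 154 − 6·59 − 31 − 5·(-10) = -181
Comparing — Option 1: T=-211, Option 2: T=-799, Option 3: T=-181. Highest is -181 (Option 3).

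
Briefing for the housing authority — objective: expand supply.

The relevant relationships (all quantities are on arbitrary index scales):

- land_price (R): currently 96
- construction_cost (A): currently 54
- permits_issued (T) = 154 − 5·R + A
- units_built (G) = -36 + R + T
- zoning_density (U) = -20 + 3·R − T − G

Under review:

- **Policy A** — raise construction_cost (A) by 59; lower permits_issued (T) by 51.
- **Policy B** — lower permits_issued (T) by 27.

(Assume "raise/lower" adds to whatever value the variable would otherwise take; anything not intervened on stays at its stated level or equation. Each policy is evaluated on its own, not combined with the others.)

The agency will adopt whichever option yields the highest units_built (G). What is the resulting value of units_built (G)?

Policy A (A + 59, T − 51):
  R = 96
  A = 54 + 59 = 113
  T = 154 − 5·96 + 113 (−51 from intervention) = -264
  G = -36 + 96 + (-264) = -204
Policy B (T − 27):
  R = 96
  A = 54
  T = 154 − 5·96 + 54 (−27 from intervention) = -299
  G = -36 + 96 + (-299) = -239
Comparing — Policy A: G=-204, Policy B: G=-239. Highest is -204 (Policy A).

-204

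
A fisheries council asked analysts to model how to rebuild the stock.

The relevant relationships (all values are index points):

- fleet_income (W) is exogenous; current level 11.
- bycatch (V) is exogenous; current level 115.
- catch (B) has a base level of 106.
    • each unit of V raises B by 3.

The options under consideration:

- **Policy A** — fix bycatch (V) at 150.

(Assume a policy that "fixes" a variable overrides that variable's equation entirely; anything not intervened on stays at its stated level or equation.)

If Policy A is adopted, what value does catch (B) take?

556

Policy A (V := 150):
  V = 150
  B = 106 + 3·150 = 556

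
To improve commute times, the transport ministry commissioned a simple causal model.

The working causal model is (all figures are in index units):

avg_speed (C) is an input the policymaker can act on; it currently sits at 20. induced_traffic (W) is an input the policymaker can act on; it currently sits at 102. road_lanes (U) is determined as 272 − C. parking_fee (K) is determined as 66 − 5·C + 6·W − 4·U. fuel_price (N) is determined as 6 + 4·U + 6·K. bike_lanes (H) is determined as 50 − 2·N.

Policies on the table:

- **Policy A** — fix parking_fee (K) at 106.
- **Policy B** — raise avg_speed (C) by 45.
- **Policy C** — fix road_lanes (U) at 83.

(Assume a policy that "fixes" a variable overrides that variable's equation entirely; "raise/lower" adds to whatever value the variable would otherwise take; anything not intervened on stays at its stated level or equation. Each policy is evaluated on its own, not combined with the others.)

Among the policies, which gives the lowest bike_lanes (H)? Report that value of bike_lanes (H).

-3578

Policy A (K := 106):
  C = 20
  W = 102
  U = 272 − 20 = 252
  K = 106
  N = 6 + 4·252 + 6·106 = 1650
  H = 50 − 2·1650 = -3250
Policy B (C + 45):
  C = 20 + 45 = 65
  W = 102
  U = 272 − 65 = 207
  K = 66 − 5·65 + 6·102 − 4·207 = -475
  N = 6 + 4·207 + 6·(-475) = -2016
  H = 50 − 2·(-2016) = 4082
Policy C (U := 83):
  C = 20
  W = 102
  U = 83
  K = 66 − 5·20 + 6·102 − 4·83 = 246
  N = 6 + 4·83 + 6·246 = 1814
  H = 50 − 2·1814 = -3578
Comparing — Policy A: H=-3250, Policy B: H=4082, Policy C: H=-3578. Lowest is -3578 (Policy C).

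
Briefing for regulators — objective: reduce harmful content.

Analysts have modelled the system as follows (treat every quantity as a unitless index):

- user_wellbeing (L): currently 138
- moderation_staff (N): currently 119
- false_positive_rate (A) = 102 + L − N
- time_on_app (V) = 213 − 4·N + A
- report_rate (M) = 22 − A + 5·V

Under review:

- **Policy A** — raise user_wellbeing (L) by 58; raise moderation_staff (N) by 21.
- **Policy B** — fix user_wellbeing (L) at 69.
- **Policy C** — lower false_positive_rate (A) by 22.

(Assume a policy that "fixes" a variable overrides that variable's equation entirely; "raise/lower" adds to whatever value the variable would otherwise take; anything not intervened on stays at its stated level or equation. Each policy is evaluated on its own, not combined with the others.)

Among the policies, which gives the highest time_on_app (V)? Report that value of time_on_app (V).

-164

Policy A (L + 58, N + 21):
  L = 138 + 58 = 196
  N = 119 + 21 = 140
  A = 102 + 196 − 140 = 158
  V = 213 − 4·140 + 158 = -189
Policy B (L := 69):
  L = 69
  N = 119
  A = 102 + 69 − 119 = 52
  V = 213 − 4·119 + 52 = -211
Policy C (A − 22):
  L = 138
  N = 119
  A = 102 + 138 − 119 (−22 from intervention) = 99
  V = 213 − 4·119 + 99 = -164
Comparing — Policy A: V=-189, Policy B: V=-211, Policy C: V=-164. Highest is -164 (Policy C).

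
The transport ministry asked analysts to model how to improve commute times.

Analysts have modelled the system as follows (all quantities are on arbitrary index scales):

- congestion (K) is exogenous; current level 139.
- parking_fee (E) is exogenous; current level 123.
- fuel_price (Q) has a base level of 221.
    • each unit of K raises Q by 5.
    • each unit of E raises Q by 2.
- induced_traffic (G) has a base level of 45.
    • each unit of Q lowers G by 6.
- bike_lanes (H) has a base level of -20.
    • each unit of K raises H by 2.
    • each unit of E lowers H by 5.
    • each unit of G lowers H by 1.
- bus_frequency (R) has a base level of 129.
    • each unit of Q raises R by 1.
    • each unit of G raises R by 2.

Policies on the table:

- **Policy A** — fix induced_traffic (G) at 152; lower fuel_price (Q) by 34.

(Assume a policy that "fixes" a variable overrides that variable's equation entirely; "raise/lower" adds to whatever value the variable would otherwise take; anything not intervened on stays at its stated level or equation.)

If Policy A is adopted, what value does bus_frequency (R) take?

Policy A (G := 152, Q − 34):
  K = 139
  E = 123
  Q = 221 + 5·139 + 2·123 (−34 from intervention) = 1128
  G = 152
  R = 129 + 1128 + 2·152 = 1561

1561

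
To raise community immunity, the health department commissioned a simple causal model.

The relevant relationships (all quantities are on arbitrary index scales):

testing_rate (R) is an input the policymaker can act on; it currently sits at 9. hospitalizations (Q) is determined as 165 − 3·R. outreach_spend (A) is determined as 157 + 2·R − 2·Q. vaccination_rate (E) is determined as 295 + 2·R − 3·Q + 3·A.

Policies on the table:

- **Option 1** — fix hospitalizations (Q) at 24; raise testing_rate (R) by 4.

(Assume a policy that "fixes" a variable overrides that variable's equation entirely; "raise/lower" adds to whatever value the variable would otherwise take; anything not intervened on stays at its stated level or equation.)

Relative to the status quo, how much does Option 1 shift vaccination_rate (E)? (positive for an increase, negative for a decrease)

1058

Baseline:
  R = 9
  Q = 165 − 3·9 = 138
  A = 157 + 2·9 − 2·138 = -101
  E = 295 + 2·9 − 3·138 + 3·(-101) = -404
Option 1 (Q := 24, R + 4):
  R = 9 + 4 = 13
  Q = 24
  A = 157 + 2·13 − 2·24 = 135
  E = 295 + 2·13 − 3·24 + 3·135 = 654
Change in E: 654 − (-404) = 1058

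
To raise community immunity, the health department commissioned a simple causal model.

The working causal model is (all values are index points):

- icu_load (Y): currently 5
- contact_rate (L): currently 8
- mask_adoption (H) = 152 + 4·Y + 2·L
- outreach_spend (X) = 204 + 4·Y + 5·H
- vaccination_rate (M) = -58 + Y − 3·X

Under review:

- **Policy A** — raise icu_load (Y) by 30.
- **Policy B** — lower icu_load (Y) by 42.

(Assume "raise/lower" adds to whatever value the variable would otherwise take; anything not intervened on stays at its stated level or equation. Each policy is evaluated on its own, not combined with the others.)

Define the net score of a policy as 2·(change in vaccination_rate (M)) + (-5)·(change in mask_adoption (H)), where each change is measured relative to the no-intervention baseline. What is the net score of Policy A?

-4860

Baseline:
  Y = 5
  L = 8
  H = 152 + 4·5 + 2·8 = 188
  X = 204 + 4·5 + 5·188 = 1164
  M = -58 + 5 − 3·1164 = -3545
Policy A (Y + 30):
  Y = 5 + 30 = 35
  L = 8
  H = 152 + 4·35 + 2·8 = 308
  X = 204 + 4·35 + 5·308 = 1884
  M = -58 + 35 − 3·1884 = -5675
ΔM = -5675 − (-3545) = -2130; ΔH = 308 − 188 = 120
Score = 2·(-2130) + (-5)·120 = -4860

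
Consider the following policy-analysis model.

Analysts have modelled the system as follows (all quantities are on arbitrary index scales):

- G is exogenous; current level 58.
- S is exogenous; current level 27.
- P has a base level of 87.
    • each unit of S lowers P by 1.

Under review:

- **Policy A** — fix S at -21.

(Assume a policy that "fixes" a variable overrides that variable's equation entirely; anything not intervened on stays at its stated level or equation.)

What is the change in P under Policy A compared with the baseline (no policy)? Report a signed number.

Baseline:
  S = 27
  P = 87 − 27 = 60
Policy A (S := -21):
  S = -21
  P = 87 − (-21) = 108
Change in P: 108 − 60 = 48

48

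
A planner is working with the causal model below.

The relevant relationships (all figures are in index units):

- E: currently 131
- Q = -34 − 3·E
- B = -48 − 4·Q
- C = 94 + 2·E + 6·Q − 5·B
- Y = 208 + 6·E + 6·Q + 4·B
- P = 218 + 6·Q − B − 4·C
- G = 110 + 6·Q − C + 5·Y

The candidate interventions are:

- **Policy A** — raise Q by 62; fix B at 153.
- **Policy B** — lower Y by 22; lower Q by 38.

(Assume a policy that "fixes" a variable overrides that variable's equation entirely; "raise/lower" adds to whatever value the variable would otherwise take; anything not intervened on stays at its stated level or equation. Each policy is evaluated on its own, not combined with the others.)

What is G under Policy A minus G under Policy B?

Policy A (Q + 62, B := 153):
  E = 131
  Q = -34 − 3·131 (+62 from intervention) = -365
  B = 153
  C = 94 + 2·131 + 6·(-365) − 5·153 = -2599
  Y = 208 + 6·131 + 6·(-365) + 4·153 = -584
  G = 110 + 6·(-365) − (-2599) + 5·(-584) = -2401
Policy B (Y − 22, Q − 38):
  E = 131
  Q = -34 − 3·131 (−38 from intervention) = -465
  B = -48 − 4·(-465) = 1812
  C = 94 + 2·131 + 6·(-465) − 5·1812 = -11494
  Y = 208 + 6·131 + 6·(-465) + 4·1812 (−22 from intervention) = 5430
  G = 110 + 6·(-465) − (-11494) + 5·5430 = 35964
G: -2401 − 35964 = -38365

-38365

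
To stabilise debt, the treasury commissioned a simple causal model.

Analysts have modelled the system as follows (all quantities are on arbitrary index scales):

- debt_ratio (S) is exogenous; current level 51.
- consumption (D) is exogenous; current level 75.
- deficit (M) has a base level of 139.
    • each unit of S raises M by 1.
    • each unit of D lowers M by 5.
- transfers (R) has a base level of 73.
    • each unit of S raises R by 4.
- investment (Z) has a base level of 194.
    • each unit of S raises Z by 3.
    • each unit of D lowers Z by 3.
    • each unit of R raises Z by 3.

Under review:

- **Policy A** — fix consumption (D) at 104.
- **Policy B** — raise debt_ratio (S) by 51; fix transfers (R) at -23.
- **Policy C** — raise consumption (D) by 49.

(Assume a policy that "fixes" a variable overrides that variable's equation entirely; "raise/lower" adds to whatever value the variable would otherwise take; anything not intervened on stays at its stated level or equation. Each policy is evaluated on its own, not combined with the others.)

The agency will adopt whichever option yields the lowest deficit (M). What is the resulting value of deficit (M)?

Policy A (D := 104):
  S = 51
  D = 104
  M = 139 + 51 − 5·104 = -330
Policy B (S + 51, R := -23):
  S = 51 + 51 = 102
  D = 75
  M = 139 + 102 − 5·75 = -134
Policy C (D + 49):
  S = 51
  D = 75 + 49 = 124
  M = 139 + 51 − 5·124 = -430
Comparing — Policy A: M=-330, Policy B: M=-134, Policy C: M=-430. Lowest is -430 (Policy C).

-430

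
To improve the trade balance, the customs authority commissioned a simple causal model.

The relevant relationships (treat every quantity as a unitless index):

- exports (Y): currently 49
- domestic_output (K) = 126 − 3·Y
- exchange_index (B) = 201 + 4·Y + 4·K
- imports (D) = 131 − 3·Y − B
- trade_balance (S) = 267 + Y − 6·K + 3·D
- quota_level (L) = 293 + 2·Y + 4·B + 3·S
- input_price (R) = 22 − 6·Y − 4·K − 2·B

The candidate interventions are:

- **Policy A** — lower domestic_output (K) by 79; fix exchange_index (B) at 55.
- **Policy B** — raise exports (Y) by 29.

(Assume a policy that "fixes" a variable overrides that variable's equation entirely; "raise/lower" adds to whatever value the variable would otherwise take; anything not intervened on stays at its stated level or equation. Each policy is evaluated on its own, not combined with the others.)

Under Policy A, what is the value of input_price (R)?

Policy A (K − 79, B := 55):
  Y = 49
  K = 126 − 3·49 (−79 from intervention) = -100
  B = 55
  R = 22 − 6·49 − 4·(-100) − 2·55 = 18

18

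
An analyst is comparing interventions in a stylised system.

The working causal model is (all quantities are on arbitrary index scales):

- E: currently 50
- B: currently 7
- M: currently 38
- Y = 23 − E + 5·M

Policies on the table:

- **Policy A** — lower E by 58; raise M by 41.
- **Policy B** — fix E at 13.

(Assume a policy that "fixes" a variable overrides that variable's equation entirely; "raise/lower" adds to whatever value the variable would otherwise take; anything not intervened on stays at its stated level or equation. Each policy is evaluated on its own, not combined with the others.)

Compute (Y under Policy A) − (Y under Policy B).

226

Policy A (E − 58, M + 41):
  E = 50 − 58 = -8
  M = 38 + 41 = 79
  Y = 23 − (-8) + 5·79 = 426
Policy B (E := 13):
  E = 13
  M = 38
  Y = 23 − 13 + 5·38 = 200
Y: 426 − 200 = 226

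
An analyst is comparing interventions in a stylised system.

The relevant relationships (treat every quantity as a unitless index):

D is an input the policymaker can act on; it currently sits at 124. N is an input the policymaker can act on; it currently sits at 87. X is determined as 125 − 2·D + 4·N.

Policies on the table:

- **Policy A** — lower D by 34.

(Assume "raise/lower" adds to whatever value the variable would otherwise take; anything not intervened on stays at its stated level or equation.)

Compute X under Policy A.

293

Policy A (D − 34):
  D = 124 − 34 = 90
  N = 87
  X = 125 − 2·90 + 4·87 = 293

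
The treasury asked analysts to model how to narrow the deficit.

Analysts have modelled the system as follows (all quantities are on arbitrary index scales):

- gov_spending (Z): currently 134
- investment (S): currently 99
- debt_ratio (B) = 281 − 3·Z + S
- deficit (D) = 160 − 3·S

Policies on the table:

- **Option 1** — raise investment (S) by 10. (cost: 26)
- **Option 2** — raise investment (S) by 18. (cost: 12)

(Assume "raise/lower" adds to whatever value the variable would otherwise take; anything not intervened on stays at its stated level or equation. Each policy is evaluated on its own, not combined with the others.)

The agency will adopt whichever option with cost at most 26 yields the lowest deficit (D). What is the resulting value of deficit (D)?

-191

Option 1 (S + 10):
  S = 99 + 10 = 109
  D = 160 − 3·109 = -167
Option 2 (S + 18):
  S = 99 + 18 = 117
  D = 160 − 3·117 = -191
Comparing — Option 1: D=-167, Option 2: D=-191. Lowest is -191 (Option 2).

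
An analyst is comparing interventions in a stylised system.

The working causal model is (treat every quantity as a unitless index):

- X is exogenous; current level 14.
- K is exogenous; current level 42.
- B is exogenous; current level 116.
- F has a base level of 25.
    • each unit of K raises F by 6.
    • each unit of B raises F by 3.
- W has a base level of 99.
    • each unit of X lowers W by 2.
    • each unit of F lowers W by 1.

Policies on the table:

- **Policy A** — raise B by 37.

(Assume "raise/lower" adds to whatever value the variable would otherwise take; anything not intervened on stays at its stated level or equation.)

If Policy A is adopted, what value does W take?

-665

Policy A (B + 37):
  X = 14
  K = 42
  B = 116 + 37 = 153
  F = 25 + 6·42 + 3·153 = 736
  W = 99 − 2·14 − 736 = -665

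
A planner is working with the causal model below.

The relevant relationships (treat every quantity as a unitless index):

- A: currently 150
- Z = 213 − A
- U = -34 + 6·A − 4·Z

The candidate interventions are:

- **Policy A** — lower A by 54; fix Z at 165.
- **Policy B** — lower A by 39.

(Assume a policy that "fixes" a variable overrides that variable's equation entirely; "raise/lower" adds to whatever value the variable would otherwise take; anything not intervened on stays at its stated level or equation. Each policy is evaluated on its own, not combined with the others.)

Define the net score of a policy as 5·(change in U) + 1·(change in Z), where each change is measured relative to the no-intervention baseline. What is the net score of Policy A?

Baseline:
  A = 150
  Z = 213 − 150 = 63
  U = -34 + 6·150 − 4·63 = 614
Policy A (A − 54, Z := 165):
  A = 150 − 54 = 96
  Z = 165
  U = -34 + 6·96 − 4·165 = -118
ΔU = -118 − 614 = -732; ΔZ = 165 − 63 = 102
Score = 5·(-732) + 1·102 = -3558

-3558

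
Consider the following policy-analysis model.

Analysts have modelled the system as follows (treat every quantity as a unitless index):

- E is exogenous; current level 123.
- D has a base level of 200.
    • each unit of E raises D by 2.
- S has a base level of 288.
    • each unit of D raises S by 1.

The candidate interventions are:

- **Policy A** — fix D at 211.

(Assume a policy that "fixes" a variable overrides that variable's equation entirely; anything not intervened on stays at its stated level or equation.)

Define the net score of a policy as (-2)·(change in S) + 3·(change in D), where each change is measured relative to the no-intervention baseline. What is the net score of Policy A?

Baseline:
  E = 123
  D = 200 + 2·123 = 446
  S = 288 + 446 = 734
Policy A (D := 211):
  E = 123
  D = 211
  S = 288 + 211 = 499
ΔS = 499 − 734 = -235; ΔD = 211 − 446 = -235
Score = (-2)·(-235) + 3·(-235) = -235

-235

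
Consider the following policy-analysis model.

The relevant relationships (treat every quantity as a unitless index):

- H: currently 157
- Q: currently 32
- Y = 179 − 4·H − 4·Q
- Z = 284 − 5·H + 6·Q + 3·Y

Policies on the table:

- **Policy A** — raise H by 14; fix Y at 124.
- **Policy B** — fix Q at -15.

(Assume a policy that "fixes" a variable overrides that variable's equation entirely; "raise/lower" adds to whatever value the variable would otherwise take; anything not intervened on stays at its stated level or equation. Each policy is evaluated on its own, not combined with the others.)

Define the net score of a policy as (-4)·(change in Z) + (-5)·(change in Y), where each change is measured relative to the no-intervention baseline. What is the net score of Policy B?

Baseline:
  H = 157
  Q = 32
  Y = 179 − 4·157 − 4·32 = -577
  Z = 284 − 5·157 + 6·32 + 3·(-577) = -2040
Policy B (Q := -15):
  H = 157
  Q = -15
  Y = 179 − 4·157 − 4·(-15) = -389
  Z = 284 − 5·157 + 6·(-15) + 3·(-389) = -1758
ΔZ = -1758 − (-2040) = 282; ΔY = -389 − (-577) = 188
Score = (-4)·282 + (-5)·188 = -2068

-2068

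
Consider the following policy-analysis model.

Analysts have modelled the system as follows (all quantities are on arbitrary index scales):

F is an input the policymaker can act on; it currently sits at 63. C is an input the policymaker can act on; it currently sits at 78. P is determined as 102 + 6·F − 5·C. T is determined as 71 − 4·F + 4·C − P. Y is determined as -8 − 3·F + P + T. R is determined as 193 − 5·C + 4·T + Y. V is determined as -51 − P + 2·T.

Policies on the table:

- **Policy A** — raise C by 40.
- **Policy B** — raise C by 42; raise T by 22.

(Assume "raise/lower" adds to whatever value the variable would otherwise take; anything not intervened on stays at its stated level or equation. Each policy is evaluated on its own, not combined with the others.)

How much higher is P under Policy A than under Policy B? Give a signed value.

Policy A (C + 40):
  F = 63
  C = 78 + 40 = 118
  P = 102 + 6·63 − 5·118 = -110
Policy B (C + 42, T + 22):
  F = 63
  C = 78 + 42 = 120
  P = 102 + 6·63 − 5·120 = -120
P: -110 − (-120) = 10

10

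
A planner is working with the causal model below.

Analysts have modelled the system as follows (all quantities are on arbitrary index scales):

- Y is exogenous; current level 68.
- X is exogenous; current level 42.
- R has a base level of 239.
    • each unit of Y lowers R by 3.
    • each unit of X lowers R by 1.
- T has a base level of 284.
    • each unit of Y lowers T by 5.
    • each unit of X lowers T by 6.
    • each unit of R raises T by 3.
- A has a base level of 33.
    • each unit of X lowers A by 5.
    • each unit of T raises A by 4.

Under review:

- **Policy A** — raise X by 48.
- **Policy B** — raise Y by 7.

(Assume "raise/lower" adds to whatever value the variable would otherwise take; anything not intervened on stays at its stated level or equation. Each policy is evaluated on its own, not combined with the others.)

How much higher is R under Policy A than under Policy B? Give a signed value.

Policy A (X + 48):
  Y = 68
  X = 42 + 48 = 90
  R = 239 − 3·68 − 90 = -55
Policy B (Y + 7):
  Y = 68 + 7 = 75
  X = 42
  R = 239 − 3·75 − 42 = -28
R: -55 − (-28) = -27

-27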